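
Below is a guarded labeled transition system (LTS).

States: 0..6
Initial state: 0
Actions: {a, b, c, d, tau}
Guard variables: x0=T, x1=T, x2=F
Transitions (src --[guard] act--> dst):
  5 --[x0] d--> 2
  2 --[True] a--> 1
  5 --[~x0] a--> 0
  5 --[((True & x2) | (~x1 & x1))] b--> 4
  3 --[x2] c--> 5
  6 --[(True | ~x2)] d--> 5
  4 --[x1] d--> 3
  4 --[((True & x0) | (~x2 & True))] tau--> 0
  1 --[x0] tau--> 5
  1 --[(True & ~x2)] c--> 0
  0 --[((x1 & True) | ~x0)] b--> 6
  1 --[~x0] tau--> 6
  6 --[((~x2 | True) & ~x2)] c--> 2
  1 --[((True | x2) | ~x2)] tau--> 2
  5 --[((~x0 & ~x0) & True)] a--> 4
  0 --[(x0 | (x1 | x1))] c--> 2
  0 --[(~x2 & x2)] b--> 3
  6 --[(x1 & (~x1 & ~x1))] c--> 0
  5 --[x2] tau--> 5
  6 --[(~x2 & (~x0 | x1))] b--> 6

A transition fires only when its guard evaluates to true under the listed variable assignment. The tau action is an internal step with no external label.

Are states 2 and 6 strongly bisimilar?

Answer: NOT BISIMILAR

Working:
Compute ~ classes (split until stable):
  π0 = {{0,1,2,3,4,5,6}}
  π1 = {{0},{1},{2},{3},{4},{5},{6}}
7 equivalence class(es) (converged in 2)
[2]={2}  [6]={6}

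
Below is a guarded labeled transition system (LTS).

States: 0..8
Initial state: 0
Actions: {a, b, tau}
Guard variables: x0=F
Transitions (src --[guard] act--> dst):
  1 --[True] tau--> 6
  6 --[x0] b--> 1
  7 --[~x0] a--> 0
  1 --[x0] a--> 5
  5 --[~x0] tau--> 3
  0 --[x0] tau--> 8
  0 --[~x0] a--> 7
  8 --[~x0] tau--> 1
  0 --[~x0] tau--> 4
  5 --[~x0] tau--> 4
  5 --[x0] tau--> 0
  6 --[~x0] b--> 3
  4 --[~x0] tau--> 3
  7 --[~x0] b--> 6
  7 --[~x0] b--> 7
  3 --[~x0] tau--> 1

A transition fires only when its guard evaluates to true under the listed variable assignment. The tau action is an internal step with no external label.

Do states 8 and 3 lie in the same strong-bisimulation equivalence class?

Bisimulation quotient by refinement:
  P[0] = {{0,1,2,3,4,5,6,7,8}}
  P[1] = {{0},{1,3,4,5,8},{2},{6},{7}}
  P[2] = {{0},{1},{2},{3,4,5,8},{6},{7}}
  P[3] = {{0},{1},{2},{3,8},{4,5},{6},{7}}
  P[4] = {{0},{1},{2},{3,8},{4},{5},{6},{7}}
Fixed point at round 5; 8 class(es).
8∈{3,8}, 3∈{3,8}

Answer: BISIMILAR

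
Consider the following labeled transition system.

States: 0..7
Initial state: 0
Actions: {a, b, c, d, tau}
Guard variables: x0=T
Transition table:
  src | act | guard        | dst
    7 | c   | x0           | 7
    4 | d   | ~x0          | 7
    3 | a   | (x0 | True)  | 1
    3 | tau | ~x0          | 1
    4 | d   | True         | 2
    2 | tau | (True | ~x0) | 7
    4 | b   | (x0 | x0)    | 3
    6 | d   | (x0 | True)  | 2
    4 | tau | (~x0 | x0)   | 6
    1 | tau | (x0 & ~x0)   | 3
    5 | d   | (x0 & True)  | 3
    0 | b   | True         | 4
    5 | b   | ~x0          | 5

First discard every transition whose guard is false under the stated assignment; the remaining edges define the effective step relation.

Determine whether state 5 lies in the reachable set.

Guard filter leaves 9 enabled edge(s).
L0 = {0}
L1 = {4}  cumulative {0,4}
L2 = {2,3,6}  cumulative {0,2,3,4,6}
L3 = {1,7}  cumulative {0,1,2,3,4,6,7}
Reach set: {0,1,2,3,4,6,7}

Answer: UNREACHABLE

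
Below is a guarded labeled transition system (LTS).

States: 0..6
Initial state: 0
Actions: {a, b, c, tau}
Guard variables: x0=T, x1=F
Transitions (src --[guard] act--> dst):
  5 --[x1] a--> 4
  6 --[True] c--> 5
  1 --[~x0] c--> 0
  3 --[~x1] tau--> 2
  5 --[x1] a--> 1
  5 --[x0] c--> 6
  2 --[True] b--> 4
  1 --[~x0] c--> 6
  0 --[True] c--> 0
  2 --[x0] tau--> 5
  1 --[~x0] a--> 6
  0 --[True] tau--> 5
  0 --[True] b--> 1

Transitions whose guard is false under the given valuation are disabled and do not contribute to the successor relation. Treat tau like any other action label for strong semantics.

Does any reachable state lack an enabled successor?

Reach set: {0,1,5,6}
  0: b→1  c→0  tau→5  [3 exit(s)]
  1: ∅  [STUCK]
  5: c→6  [1 exit(s)]
  6: c→5  [1 exit(s)]
trace reaching 1: b

Answer: DEADLOCK at state 1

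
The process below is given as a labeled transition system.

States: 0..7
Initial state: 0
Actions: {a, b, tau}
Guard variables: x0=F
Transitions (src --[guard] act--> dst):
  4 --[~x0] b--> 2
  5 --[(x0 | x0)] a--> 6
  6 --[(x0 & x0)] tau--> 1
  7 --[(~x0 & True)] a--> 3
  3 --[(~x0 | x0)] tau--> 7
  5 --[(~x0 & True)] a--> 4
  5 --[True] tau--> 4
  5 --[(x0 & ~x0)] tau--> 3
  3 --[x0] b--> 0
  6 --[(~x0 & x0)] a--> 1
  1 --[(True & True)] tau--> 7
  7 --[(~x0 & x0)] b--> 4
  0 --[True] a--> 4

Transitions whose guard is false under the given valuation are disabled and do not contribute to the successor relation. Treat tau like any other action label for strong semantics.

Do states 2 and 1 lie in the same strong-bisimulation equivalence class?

Answer: NOT BISIMILAR

Trace:
Compute ~ classes (split until stable):
  round 0: {{0,1,2,3,4,5,6,7}}
  round 1: {{0,7},{1,3},{2,6},{4},{5}}
  round 2: {{0},{1,3},{2,6},{4},{5},{7}}
6 equivalence class(es) (converged in 3)
class of 2: {2,6}; class of 1: {1,3}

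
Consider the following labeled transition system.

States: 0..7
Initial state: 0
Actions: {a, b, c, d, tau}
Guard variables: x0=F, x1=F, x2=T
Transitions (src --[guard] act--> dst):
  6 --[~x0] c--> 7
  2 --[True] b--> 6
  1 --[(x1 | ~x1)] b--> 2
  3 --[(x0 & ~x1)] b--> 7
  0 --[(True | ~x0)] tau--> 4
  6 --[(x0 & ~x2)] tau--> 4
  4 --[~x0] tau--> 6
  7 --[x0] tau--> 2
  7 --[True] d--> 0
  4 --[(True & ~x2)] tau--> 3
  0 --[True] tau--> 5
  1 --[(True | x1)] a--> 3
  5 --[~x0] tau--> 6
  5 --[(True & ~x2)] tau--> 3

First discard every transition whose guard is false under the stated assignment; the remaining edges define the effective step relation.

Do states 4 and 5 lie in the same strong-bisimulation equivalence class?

Answer: BISIMILAR

Analysis:
Compute ~ classes (split until stable):
  π0 = {{0,1,2,3,4,5,6,7}}
  π1 = {{0,4,5},{1},{2},{3},{6},{7}}
  π2 = {{0},{1},{2},{3},{4,5},{6},{7}}
stable after 3 split(s): 7 block(s)
4∈{4,5}, 5∈{4,5}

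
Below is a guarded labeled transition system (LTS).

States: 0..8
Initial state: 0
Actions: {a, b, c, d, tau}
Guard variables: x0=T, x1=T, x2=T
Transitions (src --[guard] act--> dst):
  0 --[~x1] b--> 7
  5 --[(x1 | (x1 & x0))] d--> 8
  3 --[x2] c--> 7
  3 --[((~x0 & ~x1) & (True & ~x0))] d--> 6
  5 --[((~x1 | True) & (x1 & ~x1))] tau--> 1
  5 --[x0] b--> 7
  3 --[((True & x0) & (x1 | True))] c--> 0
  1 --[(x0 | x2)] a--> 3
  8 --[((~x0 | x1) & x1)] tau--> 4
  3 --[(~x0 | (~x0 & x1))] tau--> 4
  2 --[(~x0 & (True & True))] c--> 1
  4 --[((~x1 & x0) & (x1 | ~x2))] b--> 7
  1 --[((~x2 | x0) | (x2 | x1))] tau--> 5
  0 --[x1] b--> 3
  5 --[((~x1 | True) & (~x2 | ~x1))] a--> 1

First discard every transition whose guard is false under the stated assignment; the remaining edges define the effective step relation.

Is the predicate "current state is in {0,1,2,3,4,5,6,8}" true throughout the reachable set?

Safe = {0,1,2,3,4,5,6,8}
Reach set: {0,3,7}
  0: ✓
  3: ✓
  7: VIOLATES
counterexample path to 7: b·c

Answer: INVARIANT VIOLATED at state 7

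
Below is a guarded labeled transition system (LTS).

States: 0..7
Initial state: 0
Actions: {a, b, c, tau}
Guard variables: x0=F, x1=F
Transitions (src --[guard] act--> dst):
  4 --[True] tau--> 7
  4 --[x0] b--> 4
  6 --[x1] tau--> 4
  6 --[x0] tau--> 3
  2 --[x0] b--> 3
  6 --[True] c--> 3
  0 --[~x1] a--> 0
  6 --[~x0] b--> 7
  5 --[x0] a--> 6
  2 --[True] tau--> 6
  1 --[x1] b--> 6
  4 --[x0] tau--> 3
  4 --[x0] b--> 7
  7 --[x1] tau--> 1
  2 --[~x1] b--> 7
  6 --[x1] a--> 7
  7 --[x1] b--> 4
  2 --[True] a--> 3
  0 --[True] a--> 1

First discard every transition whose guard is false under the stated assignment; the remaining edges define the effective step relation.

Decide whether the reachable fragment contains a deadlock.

Answer: DEADLOCK at state 1

Trace:
Reachable = {0,1}
  0: a→0  a→1  [2 out]
  1: ∅  [deadlock]
witness 1: a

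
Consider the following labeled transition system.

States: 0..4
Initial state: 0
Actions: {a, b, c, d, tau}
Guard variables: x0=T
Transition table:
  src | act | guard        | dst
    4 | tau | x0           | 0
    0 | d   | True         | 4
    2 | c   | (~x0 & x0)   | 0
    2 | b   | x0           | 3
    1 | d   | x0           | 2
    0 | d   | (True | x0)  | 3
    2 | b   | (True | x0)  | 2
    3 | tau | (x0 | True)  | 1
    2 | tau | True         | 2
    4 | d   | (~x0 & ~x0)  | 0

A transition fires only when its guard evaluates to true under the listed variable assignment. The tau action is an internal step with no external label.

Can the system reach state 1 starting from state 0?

Guard filter leaves 8 enabled edge(s).
L0 = {0}
L1 = {3,4}  now seen {0,3,4}
L2 = {1}  now seen {0,1,3,4}
L3 = {2}  now seen {0,1,2,3,4}
Reach set: {0,1,2,3,4}
Path to 1: d·tau

Answer: REACHABLE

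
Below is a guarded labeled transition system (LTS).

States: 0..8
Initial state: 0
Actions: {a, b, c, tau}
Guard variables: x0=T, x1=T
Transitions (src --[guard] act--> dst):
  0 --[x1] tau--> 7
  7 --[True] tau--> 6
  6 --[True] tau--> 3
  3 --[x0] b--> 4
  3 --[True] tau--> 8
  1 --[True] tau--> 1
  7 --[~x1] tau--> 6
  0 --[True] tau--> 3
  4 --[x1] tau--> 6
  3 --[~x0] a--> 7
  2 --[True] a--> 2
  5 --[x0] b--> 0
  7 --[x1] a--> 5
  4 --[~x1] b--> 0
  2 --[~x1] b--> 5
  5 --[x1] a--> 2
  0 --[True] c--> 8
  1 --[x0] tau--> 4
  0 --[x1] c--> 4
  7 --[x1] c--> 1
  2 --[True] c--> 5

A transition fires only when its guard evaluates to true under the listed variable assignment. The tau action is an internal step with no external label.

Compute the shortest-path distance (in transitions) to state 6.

Answer: 2

Analysis:
Breadth-first toward 6:
  depth 0: {0}
  depth 1: {3,4,7,8}
  depth 2: {1,5,6}
first hit 6 at d=2 via c·tau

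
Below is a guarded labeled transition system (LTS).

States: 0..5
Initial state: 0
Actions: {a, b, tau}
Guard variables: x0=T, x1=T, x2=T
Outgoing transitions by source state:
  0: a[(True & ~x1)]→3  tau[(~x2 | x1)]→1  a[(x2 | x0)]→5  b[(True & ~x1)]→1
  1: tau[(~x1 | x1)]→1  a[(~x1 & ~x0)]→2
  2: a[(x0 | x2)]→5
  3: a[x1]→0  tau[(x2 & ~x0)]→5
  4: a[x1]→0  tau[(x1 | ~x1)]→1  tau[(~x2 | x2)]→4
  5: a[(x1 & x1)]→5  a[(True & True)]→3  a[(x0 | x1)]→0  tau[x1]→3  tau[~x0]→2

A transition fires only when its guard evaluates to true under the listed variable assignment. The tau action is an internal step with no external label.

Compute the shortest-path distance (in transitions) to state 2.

Layered search for 2:
  Layer 0: {0}
  Layer 1: {1,5}
  Layer 2: {3}
2 never appears.

Answer: UNREACHABLE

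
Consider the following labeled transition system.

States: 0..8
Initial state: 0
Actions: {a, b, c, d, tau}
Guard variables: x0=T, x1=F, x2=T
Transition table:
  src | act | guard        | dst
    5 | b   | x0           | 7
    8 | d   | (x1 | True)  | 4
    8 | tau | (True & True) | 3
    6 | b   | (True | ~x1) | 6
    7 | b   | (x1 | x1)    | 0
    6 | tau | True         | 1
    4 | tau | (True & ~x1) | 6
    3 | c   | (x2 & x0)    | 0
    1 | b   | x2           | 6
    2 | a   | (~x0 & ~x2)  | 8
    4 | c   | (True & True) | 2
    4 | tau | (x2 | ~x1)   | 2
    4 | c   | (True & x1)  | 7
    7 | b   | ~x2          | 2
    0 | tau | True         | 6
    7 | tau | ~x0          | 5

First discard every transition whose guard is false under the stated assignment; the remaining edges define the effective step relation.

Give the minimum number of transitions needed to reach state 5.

Layered search for 5:
  L0 = {0}
  L1 = {6}
  L2 = {1}
5 never appears.

Answer: UNREACHABLE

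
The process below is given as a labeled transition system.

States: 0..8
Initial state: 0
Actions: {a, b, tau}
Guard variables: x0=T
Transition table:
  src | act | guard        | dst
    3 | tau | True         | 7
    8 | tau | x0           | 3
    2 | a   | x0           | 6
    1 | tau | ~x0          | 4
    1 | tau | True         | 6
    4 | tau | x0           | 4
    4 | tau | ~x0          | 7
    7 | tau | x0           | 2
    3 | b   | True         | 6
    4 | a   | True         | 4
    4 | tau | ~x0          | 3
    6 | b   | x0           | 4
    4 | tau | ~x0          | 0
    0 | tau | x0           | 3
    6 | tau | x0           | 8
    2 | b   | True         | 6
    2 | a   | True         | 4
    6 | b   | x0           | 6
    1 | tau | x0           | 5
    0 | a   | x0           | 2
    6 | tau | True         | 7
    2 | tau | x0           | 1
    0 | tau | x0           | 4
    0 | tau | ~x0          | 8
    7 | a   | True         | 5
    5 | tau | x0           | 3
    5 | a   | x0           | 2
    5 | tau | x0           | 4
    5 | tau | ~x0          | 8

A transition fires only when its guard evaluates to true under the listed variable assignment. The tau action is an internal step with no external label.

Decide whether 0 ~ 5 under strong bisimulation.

Refine partition for ~:
  P[0] = {{0,1,2,3,4,5,6,7,8}}
  P[1] = {{0,4,5,7},{1,8},{2},{3,6}}
  P[2] = {{0,5},{1},{2},{3},{4},{6},{7},{8}}
stable after 3 split(s): 8 block(s)
[0]={0,5}  [5]={0,5}

Answer: BISIMILAR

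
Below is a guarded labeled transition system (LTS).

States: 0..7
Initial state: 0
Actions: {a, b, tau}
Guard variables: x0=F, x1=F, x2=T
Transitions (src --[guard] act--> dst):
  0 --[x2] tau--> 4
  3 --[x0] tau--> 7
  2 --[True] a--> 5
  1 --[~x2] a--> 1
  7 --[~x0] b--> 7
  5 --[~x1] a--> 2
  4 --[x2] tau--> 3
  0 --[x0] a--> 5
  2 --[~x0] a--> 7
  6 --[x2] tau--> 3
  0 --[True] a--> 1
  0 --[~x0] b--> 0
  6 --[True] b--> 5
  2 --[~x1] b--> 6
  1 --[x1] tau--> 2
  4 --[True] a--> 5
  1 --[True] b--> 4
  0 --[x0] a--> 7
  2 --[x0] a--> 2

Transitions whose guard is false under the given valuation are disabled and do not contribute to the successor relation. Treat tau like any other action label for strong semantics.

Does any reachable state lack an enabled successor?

R = {0,1,2,3,4,5,6,7}
  0: a→1  b→0  tau→4  [3 out]
  1: b→4  [1 out]
  2: a→5  a→7  b→6  [3 out]
  3: ∅  [STUCK]
  4: a→5  tau→3  [2 out]
  5: a→2  [1 out]
  6: b→5  tau→3  [2 out]
  7: b→7  [1 out]
witness 3: tau·tau

Answer: DEADLOCK at state 3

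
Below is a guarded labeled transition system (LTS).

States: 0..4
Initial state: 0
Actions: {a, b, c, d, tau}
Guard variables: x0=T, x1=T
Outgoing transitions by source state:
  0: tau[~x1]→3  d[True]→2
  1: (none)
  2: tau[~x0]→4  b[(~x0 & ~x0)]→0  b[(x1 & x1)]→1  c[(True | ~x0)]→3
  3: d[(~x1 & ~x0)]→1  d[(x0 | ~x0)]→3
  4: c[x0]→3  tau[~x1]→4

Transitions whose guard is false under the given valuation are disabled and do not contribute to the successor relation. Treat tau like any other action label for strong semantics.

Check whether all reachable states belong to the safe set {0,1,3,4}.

Answer: INVARIANT VIOLATED at state 2

Trace:
Inv-set: {0,1,3,4}
R = {0,1,2,3}
  0: ✓
  1: ✓
  2: outside
  3: ✓
counterexample path to 2: d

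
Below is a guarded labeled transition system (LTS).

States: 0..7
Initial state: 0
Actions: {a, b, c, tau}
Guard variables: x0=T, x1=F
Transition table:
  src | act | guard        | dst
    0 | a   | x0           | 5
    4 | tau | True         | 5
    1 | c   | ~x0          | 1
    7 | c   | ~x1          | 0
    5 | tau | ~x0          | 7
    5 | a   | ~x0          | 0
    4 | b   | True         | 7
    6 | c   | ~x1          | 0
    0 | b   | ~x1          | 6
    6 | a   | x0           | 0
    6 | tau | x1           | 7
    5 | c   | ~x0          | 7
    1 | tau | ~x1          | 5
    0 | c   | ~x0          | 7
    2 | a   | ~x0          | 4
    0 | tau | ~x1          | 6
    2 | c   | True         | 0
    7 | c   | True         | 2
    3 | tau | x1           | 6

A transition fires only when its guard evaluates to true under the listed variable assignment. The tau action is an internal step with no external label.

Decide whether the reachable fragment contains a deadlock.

Answer: DEADLOCK at state 5

Analysis:
Reachable = {0,5,6}
  0: a→5  b→6  tau→6  [3 out]
  5: ∅  [no exit]
  6: a→0  c→0  [2 out]
trace reaching 5: a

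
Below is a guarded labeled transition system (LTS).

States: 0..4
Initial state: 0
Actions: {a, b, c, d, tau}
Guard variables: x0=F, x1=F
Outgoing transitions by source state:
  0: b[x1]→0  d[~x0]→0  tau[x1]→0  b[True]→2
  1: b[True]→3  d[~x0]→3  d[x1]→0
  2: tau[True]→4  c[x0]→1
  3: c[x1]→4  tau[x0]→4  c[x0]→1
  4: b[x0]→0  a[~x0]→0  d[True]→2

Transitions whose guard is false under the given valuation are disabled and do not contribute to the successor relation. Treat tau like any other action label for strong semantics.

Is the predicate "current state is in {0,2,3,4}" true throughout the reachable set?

Safe = {0,2,3,4}
Reach set: {0,2,4}
  0: ✓
  2: ✓
  4: ✓

Answer: INVARIANT HOLDS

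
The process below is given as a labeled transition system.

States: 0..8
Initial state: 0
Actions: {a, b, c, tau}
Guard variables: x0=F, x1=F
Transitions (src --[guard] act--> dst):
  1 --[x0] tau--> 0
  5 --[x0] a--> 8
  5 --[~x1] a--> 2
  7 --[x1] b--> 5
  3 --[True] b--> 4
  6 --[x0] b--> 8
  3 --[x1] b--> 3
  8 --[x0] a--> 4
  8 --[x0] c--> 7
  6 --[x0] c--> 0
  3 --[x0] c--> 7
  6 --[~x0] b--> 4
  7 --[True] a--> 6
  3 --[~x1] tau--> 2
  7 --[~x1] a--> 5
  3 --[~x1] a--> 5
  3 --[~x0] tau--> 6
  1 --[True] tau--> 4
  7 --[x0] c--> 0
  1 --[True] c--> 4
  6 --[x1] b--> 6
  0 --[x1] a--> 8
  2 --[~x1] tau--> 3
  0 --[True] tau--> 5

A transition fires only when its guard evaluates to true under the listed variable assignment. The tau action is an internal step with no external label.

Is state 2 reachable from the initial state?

Answer: REACHABLE

Trace:
12 transition(s) survive guard evaluation.
Layer 0: {0}
Layer 1: {5}  now seen {0,5}
Layer 2: {2}  now seen {0,2,5}
Layer 3: {3}  now seen {0,2,3,5}
Layer 4: {4,6}  now seen {0,2,3,4,5,6}
R = {0,2,3,4,5,6}
Path to 2: tau·a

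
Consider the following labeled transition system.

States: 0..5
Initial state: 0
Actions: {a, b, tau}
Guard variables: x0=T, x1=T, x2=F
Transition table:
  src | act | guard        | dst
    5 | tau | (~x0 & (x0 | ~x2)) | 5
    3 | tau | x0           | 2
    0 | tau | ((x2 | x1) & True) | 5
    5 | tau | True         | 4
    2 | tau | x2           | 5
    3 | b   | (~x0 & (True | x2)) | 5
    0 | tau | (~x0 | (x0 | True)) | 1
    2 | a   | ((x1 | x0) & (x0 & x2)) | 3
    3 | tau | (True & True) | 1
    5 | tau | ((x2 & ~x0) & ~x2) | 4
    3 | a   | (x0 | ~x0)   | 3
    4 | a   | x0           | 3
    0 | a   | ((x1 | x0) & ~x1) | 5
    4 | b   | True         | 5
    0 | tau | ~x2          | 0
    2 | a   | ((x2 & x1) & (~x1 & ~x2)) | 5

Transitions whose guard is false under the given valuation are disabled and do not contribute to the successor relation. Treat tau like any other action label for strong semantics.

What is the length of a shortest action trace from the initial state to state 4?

BFS to 4:
  L0 = {0}
  L1 = {1,5}
  L2 = {4}
depth(4)=2, e.g. tau·tau

Answer: 2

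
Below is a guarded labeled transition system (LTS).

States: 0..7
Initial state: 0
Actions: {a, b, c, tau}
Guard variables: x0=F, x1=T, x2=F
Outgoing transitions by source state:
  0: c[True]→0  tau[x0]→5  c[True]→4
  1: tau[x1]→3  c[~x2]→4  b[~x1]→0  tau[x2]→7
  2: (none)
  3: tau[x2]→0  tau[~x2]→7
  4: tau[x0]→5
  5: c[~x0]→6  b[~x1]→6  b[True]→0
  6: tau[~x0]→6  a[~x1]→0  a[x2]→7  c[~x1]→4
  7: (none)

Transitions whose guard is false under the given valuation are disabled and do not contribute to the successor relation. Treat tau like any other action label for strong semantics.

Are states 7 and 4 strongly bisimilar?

Answer: BISIMILAR

Trace:
Refine partition for ~:
  round 0: {{0,1,2,3,4,5,6,7}}
  round 1: {{0},{1},{2,4,7},{3,6},{5}}
  round 2: {{0},{1},{2,4,7},{3},{5},{6}}
6 equivalence class(es) (converged in 3)
7∈{2,4,7}, 4∈{2,4,7}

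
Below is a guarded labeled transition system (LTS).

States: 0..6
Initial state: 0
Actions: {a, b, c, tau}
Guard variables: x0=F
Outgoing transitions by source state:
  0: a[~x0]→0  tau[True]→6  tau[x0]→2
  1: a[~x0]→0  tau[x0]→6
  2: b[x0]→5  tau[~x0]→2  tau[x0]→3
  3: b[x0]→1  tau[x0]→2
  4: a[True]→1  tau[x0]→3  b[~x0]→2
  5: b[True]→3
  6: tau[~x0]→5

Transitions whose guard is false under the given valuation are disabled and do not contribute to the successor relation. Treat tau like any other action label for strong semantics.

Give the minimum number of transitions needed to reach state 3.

Layered search for 3:
  L0 = {0}
  L1 = {6}
  L2 = {5}
  L3 = {3}
first hit 3 at d=3 via tau·tau·b

Answer: 3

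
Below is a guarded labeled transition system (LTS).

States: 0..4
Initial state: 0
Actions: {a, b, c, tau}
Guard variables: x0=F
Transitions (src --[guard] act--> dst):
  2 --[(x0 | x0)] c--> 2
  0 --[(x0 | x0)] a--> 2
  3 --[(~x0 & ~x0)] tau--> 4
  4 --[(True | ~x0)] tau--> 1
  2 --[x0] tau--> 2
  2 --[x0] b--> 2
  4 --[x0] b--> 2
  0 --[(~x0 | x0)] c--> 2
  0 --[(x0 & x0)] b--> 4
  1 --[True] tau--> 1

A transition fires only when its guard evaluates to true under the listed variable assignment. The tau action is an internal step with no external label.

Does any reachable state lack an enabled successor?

R = {0,2}
  0: c→2  [1 out]
  2: ∅  [STUCK]
witness 2: c

Answer: DEADLOCK at state 2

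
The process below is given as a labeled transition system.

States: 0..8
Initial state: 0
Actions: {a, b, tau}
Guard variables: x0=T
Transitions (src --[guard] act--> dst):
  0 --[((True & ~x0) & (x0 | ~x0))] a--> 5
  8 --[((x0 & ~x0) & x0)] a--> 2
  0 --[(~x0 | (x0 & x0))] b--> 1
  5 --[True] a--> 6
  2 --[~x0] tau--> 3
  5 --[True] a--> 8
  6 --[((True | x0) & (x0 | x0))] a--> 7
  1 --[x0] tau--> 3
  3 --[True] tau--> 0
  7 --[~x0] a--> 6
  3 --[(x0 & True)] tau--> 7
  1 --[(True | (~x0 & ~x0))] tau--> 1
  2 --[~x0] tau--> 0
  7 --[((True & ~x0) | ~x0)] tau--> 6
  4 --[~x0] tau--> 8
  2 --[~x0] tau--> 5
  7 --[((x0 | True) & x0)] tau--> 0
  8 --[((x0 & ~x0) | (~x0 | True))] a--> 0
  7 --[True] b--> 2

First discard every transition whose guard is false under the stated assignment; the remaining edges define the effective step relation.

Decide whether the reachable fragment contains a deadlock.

Reachable = {0,1,2,3,7}
  0: b→1  [1 out]
  1: tau→1  tau→3  [2 out]
  2: ∅  [no exit]
  3: tau→0  tau→7  [2 out]
  7: b→2  tau→0  [2 out]
Path to 2: b·tau·tau·b

Answer: DEADLOCK at state 2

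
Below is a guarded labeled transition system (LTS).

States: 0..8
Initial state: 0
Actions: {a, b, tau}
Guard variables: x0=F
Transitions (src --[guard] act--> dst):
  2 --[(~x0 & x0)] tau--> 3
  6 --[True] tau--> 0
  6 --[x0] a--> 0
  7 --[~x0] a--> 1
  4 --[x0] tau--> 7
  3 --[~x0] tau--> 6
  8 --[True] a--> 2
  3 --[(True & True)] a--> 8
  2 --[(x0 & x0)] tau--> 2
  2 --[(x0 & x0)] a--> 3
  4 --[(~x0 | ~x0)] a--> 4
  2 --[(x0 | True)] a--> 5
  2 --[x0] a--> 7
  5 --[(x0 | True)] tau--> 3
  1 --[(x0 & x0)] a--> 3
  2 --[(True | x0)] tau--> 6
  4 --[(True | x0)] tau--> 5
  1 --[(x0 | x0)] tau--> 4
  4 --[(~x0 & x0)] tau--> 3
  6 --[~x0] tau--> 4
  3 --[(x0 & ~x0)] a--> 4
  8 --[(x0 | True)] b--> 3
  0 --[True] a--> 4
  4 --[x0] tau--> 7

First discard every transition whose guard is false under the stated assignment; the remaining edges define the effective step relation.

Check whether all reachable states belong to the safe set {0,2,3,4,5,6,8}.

Answer: INVARIANT HOLDS

Trace:
Inv-set: {0,2,3,4,5,6,8}
Reachable = {0,2,3,4,5,6,8}
  0: ✓
  2: ✓
  3: ✓
  4: ✓
  5: ✓
  6: ✓
  8: ✓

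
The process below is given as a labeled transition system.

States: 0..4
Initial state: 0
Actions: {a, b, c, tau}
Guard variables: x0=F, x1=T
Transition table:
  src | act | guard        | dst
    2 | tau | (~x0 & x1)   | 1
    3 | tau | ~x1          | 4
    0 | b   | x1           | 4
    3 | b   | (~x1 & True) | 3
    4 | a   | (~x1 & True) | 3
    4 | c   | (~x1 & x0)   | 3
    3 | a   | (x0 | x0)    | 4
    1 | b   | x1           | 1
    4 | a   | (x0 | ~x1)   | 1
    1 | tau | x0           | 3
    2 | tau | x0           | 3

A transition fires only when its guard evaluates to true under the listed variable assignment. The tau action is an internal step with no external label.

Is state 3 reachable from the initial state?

Guard filter leaves 3 enabled edge(s).
L0 = {0}
L1 = {4}  total {0,4}
Reach set: {0,4}

Answer: UNREACHABLE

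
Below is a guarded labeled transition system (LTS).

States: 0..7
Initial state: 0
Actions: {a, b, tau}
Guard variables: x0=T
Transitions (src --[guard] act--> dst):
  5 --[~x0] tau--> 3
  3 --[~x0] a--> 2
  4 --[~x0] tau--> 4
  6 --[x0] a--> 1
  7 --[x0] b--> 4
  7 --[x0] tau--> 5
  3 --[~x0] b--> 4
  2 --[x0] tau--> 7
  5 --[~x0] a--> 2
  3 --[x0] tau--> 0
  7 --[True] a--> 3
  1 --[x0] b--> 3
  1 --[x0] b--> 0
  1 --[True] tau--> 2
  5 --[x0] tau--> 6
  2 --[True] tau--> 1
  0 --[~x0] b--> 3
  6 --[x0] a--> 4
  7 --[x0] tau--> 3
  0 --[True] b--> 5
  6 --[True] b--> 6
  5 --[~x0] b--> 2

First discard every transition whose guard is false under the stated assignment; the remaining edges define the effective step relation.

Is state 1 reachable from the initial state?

Answer: REACHABLE

Analysis:
Guard filter leaves 15 enabled edge(s).
depth 0: {0}
depth 1: {5}  now seen {0,5}
depth 2: {6}  now seen {0,5,6}
depth 3: {1,4}  now seen {0,1,4,5,6}
depth 4: {2,3}  now seen {0,1,2,3,4,5,6}
depth 5: {7}  now seen {0,1,2,3,4,5,6,7}
R = {0,1,2,3,4,5,6,7}
trace reaching 1: b·tau·a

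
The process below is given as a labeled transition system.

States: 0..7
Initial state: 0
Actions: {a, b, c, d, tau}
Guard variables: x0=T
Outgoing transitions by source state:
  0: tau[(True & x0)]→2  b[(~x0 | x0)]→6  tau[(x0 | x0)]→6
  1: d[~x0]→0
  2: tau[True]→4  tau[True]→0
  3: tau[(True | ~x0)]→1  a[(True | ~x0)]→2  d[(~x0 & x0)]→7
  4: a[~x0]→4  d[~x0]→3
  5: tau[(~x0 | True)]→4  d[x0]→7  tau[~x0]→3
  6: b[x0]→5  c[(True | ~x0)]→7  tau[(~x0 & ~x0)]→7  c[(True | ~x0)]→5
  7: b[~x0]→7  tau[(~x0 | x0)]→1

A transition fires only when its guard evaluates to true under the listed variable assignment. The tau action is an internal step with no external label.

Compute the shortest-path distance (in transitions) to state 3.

BFS to 3:
  Layer 0: {0}
  Layer 1: {2,6}
  Layer 2: {4,5,7}
  Layer 3: {1}
3 never appears.

Answer: UNREACHABLE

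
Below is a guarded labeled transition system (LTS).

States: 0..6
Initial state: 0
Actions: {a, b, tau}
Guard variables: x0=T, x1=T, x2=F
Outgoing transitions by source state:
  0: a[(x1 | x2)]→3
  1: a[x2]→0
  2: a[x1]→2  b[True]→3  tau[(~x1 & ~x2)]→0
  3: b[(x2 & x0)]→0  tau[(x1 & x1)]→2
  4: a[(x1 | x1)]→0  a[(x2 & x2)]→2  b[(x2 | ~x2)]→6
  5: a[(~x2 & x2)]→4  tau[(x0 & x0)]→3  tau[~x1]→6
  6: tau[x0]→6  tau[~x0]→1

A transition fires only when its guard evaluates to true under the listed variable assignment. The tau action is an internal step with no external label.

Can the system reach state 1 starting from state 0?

Answer: UNREACHABLE

Analysis:
After dropping false guards: 8 live edges.
depth 0: {0}
depth 1: {3}  total {0,3}
depth 2: {2}  total {0,2,3}
Reach set: {0,2,3}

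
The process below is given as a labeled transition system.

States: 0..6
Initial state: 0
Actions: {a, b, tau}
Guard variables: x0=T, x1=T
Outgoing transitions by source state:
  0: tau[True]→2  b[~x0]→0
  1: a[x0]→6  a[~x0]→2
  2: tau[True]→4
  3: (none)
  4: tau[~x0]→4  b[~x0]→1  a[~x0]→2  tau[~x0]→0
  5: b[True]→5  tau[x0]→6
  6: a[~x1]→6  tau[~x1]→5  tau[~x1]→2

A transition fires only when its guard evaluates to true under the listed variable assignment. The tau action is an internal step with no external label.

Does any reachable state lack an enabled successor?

Answer: DEADLOCK at state 4

Working:
Reachable = {0,2,4}
  0: tau→2  [1 out]
  2: tau→4  [1 out]
  4: ∅  [deadlock]
Path to 4: tau·tau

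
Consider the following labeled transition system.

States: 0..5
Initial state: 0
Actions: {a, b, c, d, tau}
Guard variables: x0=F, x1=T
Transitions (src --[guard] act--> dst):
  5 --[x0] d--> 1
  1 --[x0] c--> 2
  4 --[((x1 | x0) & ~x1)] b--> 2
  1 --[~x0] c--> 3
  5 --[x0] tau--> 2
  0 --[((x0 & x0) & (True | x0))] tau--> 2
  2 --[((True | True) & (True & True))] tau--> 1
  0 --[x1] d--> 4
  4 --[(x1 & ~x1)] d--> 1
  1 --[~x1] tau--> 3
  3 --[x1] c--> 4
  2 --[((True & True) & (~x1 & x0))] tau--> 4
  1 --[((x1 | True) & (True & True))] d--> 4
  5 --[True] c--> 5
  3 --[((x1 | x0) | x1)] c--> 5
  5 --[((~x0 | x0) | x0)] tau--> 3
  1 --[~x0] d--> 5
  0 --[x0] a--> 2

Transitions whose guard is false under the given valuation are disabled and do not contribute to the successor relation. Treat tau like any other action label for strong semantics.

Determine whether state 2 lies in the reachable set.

Guard filter leaves 9 enabled edge(s).
Layer 0: {0}
Layer 1: {4}  total {0,4}
Reachable = {0,4}

Answer: UNREACHABLE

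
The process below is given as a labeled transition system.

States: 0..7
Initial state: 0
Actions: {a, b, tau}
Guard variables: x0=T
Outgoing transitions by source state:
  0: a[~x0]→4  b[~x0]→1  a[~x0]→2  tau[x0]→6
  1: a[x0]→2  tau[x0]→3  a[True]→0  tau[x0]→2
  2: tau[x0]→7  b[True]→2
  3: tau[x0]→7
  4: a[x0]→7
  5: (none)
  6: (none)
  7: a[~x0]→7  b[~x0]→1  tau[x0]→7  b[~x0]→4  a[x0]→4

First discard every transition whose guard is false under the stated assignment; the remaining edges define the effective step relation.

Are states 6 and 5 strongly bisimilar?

Refine partition for ~:
  round 0: {{0,1,2,3,4,5,6,7}}
  round 1: {{0,3},{1,7},{2},{4},{5,6}}
  round 2: {{0},{1},{2},{3},{4},{5,6},{7}}
7 equivalence class(es) (converged in 3)
[6]={5,6}  [5]={5,6}

Answer: BISIMILAR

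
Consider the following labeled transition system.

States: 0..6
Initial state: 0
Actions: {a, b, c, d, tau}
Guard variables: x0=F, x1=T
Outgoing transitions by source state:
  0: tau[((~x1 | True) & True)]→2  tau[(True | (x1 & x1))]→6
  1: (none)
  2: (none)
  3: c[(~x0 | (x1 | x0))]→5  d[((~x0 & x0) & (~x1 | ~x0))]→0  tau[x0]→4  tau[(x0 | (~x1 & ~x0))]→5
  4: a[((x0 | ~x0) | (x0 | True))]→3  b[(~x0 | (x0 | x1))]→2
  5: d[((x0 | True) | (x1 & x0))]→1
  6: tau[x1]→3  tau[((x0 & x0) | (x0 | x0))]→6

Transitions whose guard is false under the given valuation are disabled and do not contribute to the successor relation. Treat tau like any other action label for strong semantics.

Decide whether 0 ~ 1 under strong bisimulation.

Compute ~ classes (split until stable):
  round 0: {{0,1,2,3,4,5,6}}
  round 1: {{0,6},{1,2},{3},{4},{5}}
  round 2: {{0},{1,2},{3},{4},{5},{6}}
Fixed point at round 3; 6 class(es).
[0]={0}  [1]={1,2}

Answer: NOT BISIMILAR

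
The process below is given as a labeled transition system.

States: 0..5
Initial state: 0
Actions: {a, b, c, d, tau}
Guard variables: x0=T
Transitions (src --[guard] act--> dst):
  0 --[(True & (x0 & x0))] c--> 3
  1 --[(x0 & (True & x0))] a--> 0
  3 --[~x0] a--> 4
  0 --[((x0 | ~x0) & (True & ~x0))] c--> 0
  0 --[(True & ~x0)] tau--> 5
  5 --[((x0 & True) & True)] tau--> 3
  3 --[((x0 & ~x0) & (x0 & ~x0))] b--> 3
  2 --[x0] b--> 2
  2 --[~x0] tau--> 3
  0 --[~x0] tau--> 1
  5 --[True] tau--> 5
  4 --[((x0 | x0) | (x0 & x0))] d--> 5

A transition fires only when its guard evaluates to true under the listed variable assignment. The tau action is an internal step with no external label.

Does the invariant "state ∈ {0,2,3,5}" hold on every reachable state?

Safe = {0,2,3,5}
Reachable = {0,3}
  0: safe
  3: safe

Answer: INVARIANT HOLDS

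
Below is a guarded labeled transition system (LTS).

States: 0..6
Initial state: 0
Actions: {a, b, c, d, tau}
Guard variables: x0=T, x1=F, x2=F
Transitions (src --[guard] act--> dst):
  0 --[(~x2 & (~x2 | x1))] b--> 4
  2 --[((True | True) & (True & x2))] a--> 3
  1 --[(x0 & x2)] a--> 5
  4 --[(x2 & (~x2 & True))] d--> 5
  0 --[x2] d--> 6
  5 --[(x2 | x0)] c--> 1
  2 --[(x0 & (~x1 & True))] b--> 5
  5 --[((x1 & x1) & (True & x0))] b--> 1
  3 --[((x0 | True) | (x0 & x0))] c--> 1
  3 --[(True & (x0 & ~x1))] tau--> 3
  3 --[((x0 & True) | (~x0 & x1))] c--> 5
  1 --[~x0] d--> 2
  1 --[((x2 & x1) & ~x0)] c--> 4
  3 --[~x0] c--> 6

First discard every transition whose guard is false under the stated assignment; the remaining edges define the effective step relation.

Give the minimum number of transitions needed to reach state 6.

Answer: UNREACHABLE

Trace:
Breadth-first toward 6:
  Layer 0: {0}
  Layer 1: {4}
6 never appears.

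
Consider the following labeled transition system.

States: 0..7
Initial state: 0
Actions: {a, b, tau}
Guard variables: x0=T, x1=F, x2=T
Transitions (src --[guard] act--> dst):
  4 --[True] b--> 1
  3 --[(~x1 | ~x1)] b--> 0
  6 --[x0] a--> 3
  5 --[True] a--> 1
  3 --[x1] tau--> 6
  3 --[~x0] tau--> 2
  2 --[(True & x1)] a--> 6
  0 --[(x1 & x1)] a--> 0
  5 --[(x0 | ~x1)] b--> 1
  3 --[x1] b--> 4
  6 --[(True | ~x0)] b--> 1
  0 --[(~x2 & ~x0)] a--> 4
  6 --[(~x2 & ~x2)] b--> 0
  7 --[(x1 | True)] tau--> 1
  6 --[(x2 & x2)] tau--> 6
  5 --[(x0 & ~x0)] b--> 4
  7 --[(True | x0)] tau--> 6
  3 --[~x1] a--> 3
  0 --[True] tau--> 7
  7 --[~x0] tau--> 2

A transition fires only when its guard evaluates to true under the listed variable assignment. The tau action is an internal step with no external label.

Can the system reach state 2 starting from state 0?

11 transition(s) survive guard evaluation.
Layer 0: {0}
Layer 1: {7}  total {0,7}
Layer 2: {1,6}  total {0,1,6,7}
Layer 3: {3}  total {0,1,3,6,7}
Reachable = {0,1,3,6,7}

Answer: UNREACHABLE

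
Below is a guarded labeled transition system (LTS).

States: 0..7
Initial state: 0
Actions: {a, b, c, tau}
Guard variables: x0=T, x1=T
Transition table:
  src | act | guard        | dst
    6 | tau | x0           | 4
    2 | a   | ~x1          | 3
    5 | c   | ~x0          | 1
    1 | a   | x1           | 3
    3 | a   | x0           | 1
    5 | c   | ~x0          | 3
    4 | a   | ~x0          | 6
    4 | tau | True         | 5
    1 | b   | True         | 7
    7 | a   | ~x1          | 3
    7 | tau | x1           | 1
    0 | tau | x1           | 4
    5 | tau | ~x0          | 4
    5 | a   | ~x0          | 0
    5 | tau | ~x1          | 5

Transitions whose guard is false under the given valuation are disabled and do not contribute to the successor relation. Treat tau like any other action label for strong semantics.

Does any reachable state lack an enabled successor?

Answer: DEADLOCK at state 5

Working:
Reachable = {0,4,5}
  0: tau→4  [deg 1]
  4: tau→5  [deg 1]
  5: ∅  [STUCK]
trace reaching 5: tau·tau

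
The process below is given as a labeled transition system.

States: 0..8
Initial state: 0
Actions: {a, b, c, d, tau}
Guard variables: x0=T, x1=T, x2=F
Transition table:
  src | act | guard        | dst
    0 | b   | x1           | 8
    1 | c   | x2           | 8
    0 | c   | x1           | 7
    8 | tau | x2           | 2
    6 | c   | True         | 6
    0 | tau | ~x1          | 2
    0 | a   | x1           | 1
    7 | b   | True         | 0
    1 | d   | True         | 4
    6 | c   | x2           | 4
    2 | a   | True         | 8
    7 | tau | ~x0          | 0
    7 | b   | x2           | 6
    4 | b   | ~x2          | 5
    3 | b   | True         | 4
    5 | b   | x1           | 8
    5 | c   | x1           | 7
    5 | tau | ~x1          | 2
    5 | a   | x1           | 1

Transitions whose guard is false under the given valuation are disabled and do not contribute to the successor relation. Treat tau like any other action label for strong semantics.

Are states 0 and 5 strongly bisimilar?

Answer: BISIMILAR

Analysis:
Bisimulation quotient by refinement:
  round 0: {{0,1,2,3,4,5,6,7,8}}
  round 1: {{0,5},{1},{2},{3,4,7},{6},{8}}
  round 2: {{0,5},{1},{2},{3},{4,7},{6},{8}}
stable after 3 split(s): 7 block(s)
class of 0: {0,5}; class of 5: {0,5}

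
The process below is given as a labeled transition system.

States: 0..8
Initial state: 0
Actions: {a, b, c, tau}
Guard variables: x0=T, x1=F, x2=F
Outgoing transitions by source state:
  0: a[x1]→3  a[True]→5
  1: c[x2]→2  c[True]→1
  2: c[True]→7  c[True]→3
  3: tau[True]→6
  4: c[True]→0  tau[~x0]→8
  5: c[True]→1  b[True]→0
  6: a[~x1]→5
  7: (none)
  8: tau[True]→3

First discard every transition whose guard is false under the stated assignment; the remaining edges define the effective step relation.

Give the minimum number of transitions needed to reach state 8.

BFS to 8:
  depth 0: {0}
  depth 1: {5}
  depth 2: {1}
8 never appears.

Answer: UNREACHABLE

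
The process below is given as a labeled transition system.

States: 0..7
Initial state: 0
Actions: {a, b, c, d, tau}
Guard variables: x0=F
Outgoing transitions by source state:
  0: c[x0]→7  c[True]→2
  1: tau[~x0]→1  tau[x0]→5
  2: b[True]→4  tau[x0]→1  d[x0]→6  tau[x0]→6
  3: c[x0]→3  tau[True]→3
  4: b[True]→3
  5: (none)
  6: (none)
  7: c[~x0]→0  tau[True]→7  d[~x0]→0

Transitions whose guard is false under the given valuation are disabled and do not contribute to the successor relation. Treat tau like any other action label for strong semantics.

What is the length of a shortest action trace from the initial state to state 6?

Layered search for 6:
  depth 0: {0}
  depth 1: {2}
  depth 2: {4}
  depth 3: {3}
6 never appears.

Answer: UNREACHABLE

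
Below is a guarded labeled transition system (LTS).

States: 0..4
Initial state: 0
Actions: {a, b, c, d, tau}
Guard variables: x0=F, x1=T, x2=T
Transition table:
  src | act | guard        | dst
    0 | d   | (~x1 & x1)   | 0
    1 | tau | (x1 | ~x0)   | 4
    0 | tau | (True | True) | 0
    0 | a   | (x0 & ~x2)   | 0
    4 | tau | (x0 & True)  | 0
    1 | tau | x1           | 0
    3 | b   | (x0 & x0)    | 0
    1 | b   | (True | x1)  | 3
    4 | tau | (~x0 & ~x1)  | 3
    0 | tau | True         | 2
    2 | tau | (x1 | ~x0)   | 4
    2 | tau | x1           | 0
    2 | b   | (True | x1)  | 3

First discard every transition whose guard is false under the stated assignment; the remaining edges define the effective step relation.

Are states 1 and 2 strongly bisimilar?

Answer: BISIMILAR

Trace:
Compute ~ classes (split until stable):
  P[0] = {{0,1,2,3,4}}
  P[1] = {{0},{1,2},{3,4}}
stable after 2 split(s): 3 block(s)
class of 1: {1,2}; class of 2: {1,2}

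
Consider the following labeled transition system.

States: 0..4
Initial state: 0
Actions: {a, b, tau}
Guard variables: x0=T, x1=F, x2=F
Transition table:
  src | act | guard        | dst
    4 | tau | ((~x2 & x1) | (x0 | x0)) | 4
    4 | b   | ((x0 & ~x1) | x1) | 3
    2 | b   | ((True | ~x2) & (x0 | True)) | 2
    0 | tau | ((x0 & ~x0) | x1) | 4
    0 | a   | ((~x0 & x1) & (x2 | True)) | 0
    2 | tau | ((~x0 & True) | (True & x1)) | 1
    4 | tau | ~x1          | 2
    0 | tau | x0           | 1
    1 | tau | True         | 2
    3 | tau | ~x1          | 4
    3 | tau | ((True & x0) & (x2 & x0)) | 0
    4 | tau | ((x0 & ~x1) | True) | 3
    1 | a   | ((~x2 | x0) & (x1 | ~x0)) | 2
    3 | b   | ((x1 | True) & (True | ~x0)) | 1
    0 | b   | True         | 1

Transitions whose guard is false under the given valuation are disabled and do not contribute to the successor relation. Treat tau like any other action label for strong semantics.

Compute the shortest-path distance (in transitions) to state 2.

Answer: 2

Analysis:
Layered search for 2:
  depth 0: {0}
  depth 1: {1}
  depth 2: {2}
depth(2)=2, e.g. b·tau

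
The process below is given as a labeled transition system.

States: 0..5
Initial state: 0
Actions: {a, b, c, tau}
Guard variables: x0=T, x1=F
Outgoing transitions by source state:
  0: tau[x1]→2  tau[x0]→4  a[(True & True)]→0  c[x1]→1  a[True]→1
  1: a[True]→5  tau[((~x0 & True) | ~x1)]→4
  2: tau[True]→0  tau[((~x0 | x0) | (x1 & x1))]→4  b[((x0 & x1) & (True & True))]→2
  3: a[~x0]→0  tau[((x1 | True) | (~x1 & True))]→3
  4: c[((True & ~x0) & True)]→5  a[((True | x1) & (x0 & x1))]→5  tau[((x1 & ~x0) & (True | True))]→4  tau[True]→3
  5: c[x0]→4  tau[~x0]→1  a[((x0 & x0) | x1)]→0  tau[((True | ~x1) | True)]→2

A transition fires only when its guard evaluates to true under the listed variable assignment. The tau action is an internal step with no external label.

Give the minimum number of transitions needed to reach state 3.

Breadth-first toward 3:
  depth 0: {0}
  depth 1: {1,4}
  depth 2: {3,5}
first hit 3 at d=2 via tau·tau

Answer: 2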